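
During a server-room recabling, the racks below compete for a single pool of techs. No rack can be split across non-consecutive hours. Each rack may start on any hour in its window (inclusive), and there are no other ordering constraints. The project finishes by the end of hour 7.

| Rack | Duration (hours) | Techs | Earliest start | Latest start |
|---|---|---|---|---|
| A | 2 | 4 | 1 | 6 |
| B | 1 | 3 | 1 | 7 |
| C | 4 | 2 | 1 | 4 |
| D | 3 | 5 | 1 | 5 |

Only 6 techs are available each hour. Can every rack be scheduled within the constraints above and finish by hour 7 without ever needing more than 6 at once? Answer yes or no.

Schedule A@1, B@3, C@1, D@5: h1:6  h2:6  h3:5  h4:2  h5:5  h6:5  h7:5 — peak 6 ≤ 6.

yes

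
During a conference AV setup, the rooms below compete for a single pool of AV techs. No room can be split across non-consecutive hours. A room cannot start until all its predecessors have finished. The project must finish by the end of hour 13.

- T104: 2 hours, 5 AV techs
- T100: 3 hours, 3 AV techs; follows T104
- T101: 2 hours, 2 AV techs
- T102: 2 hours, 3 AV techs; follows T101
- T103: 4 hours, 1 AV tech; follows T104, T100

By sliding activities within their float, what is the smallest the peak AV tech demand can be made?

Early-start (T104@1, T100@3, T101@1, T102@3, T103@6) gives peak 7: h1:7  h2:7  h3:6  h4:6  h5:3  h6:1  h7:1  h8:1  h9:1  h10:0  h11:0  h12:0  h13:0.
Shift T101→3, T102→6.
Schedule T104@1, T100@3, T101@3, T102@6, T103@6: h1:5  h2:5  h3:5  h4:5  h5:3  h6:4  h7:4  h8:1  h9:1  h10:0  h11:0  h12:0  h13:0 — peak 5.

5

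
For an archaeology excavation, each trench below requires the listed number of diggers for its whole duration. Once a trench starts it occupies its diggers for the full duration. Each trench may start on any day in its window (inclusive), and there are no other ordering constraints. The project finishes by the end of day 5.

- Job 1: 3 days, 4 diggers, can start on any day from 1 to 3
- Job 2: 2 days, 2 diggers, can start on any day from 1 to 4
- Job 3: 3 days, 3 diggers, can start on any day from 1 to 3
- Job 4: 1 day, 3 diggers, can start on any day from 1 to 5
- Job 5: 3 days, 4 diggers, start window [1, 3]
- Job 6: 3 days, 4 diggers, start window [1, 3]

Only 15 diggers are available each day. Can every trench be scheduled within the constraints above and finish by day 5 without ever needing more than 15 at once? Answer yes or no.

Schedule Job 1@1, Job 2@1, Job 3@1, Job 4@1, Job 5@2, Job 6@3: d1:12  d2:13  d3:15  d4:8  d5:4 — peak 15 ≤ 15.

yes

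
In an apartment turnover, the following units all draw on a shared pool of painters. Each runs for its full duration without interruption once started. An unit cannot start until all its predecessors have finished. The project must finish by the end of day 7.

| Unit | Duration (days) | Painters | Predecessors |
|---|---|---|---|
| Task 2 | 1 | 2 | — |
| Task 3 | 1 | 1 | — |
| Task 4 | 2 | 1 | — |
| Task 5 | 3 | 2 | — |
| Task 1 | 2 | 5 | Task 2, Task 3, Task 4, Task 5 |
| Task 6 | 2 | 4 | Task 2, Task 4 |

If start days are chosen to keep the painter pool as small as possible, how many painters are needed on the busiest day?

Early-start (Task 2@1, Task 3@1, Task 4@1, Task 5@1, Task 1@4, Task 6@3) gives peak 9: d1:6  d2:3  d3:6  d4:9  d5:5  d6:0  d7:0.
Shift Task 4→2, Task 6→6.
Schedule Task 2@1, Task 3@1, Task 4@2, Task 5@1, Task 1@4, Task 6@6: d1:5  d2:3  d3:3  d4:5  d5:5  d6:4  d7:4 — peak 5.
Total painter-days = 29 over 7 days ⇒ peak ≥ ⌈29/7⌉ = 5, so 5 is optimal.

5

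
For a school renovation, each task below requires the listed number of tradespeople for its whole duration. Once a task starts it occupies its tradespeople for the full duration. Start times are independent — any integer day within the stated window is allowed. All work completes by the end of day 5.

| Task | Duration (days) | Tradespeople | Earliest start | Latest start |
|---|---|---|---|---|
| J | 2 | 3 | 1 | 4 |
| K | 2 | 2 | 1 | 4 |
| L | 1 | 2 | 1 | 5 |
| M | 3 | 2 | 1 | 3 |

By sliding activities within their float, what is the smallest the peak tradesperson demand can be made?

Early-start (J@1, K@1, L@1, M@1) gives peak 9: d1:9  d2:7  d3:2  d4:0  d5:0.
Shift K→3, L→5, M→3.
Schedule J@1, K@3, L@5, M@3: d1:3  d2:3  d3:4  d4:4  d5:4 — peak 4.
Total tradesperson-days = 18 over 5 days ⇒ peak ≥ ⌈18/5⌉ = 4, so 4 is optimal.

4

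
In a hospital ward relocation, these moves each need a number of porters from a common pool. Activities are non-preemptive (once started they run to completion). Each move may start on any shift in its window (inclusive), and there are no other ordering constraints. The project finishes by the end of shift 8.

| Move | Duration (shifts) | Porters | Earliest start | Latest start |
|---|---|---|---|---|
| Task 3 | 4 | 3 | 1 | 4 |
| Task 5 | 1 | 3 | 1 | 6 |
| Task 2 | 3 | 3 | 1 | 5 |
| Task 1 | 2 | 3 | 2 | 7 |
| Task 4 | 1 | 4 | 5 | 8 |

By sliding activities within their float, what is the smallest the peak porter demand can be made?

6

Early-start (Task 3@1, Task 5@1, Task 2@1, Task 1@2, Task 4@5) gives peak 9: s1:9  s2:9  s3:9  s4:3  s5:4  s6:0  s7:0  s8:0.
Shift Task 2→2, Task 1→5, Task 4→7.
Schedule Task 3@1, Task 5@1, Task 2@2, Task 1@5, Task 4@7: s1:6  s2:6  s3:6  s4:6  s5:3  s6:3  s7:4  s8:0 — peak 6.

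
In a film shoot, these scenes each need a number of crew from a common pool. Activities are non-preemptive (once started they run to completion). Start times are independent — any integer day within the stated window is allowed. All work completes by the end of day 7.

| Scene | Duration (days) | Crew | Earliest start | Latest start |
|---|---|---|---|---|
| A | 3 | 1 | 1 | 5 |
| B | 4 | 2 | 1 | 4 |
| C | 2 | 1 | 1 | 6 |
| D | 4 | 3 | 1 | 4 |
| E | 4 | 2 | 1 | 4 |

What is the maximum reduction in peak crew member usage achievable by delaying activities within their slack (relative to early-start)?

2

Early-start peak: d1:9  d2:9  d3:8  d4:7  d5:0  d6:0  d7:0 ⇒ 9.
Leveled (A@1, B@1, C@1, D@1, E@4): d1:7  d2:7  d3:6  d4:7  d5:2  d6:2  d7:2 ⇒ 7.
Reduction 9 − 7 = 2.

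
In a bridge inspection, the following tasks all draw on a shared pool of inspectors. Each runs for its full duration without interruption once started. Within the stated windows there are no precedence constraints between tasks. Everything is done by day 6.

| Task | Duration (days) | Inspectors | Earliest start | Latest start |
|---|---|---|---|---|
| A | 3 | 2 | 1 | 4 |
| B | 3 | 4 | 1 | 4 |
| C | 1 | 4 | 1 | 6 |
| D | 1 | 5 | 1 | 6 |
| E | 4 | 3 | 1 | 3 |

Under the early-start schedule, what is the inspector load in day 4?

At early start, day 4 has: E.
Demand: 3 = 3.

3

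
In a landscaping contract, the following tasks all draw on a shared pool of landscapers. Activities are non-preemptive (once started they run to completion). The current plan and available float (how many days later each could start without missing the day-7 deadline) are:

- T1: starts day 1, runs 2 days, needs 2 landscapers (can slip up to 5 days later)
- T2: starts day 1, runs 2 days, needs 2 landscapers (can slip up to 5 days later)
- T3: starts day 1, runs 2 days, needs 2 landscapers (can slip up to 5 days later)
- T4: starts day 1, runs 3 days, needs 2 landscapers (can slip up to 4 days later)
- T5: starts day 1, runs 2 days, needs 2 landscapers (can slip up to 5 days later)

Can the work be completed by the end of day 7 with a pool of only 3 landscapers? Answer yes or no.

no

Total landscaper-days = 22; over 7 days the average is 22/7 > 3, so some day must exceed 3.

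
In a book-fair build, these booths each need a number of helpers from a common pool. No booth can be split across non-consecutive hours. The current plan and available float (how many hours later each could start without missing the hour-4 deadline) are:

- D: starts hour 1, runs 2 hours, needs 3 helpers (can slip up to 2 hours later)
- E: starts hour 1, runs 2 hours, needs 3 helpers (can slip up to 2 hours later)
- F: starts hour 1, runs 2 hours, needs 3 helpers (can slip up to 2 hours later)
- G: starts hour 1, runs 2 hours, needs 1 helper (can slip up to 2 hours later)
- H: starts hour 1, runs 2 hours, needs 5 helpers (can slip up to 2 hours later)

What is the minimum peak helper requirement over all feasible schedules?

8

Early-start (D@1, E@1, F@1, G@1, H@1) gives peak 15: h1:15  h2:15  h3:0  h4:0.
Shift F→3, H→3.
Schedule D@1, E@1, F@3, G@1, H@3: h1:7  h2:7  h3:8  h4:8 — peak 8.
Total helper-hours = 30 over 4 hours ⇒ peak ≥ ⌈30/4⌉ = 8, so 8 is optimal.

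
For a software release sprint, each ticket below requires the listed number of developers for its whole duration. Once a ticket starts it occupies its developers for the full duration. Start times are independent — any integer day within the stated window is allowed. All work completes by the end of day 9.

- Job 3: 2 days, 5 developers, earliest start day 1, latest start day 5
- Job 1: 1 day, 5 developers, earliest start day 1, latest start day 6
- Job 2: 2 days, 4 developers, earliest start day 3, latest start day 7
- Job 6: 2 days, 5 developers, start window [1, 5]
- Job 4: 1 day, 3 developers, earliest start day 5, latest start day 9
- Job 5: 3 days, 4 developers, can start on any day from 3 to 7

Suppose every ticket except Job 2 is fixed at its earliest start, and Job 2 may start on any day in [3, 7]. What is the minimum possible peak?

Job 2@3: d1:15  d2:10  d3:8  d4:8  d5:7  d6:0  d7:0  d8:0  d9:0 → peak 15
Job 2@4: d1:15  d2:10  d3:4  d4:8  d5:11  d6:0  d7:0  d8:0  d9:0 → peak 15
Job 2@5: d1:15  d2:10  d3:4  d4:4  d5:11  d6:4  d7:0  d8:0  d9:0 → peak 15
Job 2@6: d1:15  d2:10  d3:4  d4:4  d5:7  d6:4  d7:4  d8:0  d9:0 → peak 15
Job 2@7: d1:15  d2:10  d3:4  d4:4  d5:7  d6:0  d7:4  d8:4  d9:0 → peak 15
Best is Job 2@3, peak 15.

15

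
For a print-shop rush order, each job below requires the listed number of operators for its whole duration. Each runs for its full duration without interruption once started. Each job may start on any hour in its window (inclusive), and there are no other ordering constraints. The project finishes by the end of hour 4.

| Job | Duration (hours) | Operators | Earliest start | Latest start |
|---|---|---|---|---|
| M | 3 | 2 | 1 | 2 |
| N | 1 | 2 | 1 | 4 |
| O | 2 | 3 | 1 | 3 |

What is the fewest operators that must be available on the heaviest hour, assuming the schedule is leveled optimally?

5

Early-start (M@1, N@1, O@1) gives peak 7: h1:7  h2:5  h3:2  h4:0.
Shift O→2.
Schedule M@1, N@1, O@2: h1:4  h2:5  h3:5  h4:0 — peak 5.
No arrangement of the 24 feasible schedules does better.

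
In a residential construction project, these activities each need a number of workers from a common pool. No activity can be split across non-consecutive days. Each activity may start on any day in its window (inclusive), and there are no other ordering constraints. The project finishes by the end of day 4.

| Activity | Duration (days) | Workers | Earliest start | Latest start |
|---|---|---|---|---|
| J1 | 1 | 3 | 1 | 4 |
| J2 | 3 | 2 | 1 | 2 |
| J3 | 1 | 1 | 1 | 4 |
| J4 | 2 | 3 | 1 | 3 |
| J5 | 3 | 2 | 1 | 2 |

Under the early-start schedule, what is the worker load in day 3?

4

At early start, day 3 has: J2, J5.
Demand: 2 + 2 = 4.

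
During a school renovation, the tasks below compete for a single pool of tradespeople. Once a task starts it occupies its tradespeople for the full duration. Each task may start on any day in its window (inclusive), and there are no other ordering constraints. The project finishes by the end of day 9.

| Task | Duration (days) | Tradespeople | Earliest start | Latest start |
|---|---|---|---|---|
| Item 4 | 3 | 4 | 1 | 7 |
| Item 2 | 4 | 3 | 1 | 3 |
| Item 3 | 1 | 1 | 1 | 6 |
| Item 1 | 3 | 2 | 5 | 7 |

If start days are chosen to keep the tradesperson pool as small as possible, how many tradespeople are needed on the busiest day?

6

Early-start (Item 4@1, Item 2@1, Item 3@1, Item 1@5) gives peak 8: d1:8  d2:7  d3:7  d4:3  d5:2  d6:2  d7:2  d8:0  d9:0.
Shift Item 4→5.
Schedule Item 4@5, Item 2@1, Item 3@1, Item 1@5: d1:4  d2:3  d3:3  d4:3  d5:6  d6:6  d7:6  d8:0  d9:0 — peak 6.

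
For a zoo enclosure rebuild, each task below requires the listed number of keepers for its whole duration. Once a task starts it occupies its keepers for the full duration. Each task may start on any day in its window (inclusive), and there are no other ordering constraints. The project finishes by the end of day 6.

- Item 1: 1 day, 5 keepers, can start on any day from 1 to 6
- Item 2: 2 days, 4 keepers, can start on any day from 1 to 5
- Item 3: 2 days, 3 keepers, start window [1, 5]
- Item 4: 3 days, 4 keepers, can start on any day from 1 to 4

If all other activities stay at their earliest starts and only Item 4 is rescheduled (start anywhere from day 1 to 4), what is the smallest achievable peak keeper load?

Item 4@1: d1:16  d2:11  d3:4  d4:0  d5:0  d6:0 → peak 16
Item 4@2: d1:12  d2:11  d3:4  d4:4  d5:0  d6:0 → peak 12
Item 4@3: d1:12  d2:7  d3:4  d4:4  d5:4  d6:0 → peak 12
Item 4@4: d1:12  d2:7  d3:0  d4:4  d5:4  d6:4 → peak 12
Best is Item 4@2, peak 12.

12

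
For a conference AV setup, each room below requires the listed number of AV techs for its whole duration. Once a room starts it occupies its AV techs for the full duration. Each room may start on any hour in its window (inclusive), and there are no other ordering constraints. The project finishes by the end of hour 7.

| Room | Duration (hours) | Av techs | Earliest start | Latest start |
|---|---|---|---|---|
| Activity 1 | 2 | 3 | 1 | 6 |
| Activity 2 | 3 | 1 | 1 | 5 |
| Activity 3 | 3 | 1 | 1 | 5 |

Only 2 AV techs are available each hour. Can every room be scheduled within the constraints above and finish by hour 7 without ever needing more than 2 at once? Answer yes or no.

no

The minimum achievable peak is 3; 2 < 3, so no feasible schedule stays within the cap.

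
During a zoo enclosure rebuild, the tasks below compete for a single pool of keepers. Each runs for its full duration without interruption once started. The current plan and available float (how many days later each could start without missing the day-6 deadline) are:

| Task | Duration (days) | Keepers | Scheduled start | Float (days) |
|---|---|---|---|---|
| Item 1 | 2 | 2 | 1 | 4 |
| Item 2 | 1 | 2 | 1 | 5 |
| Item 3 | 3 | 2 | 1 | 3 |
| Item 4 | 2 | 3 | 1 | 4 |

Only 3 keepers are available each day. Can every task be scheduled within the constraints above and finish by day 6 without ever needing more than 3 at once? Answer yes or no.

The minimum achievable peak is 4; 3 < 4, so no feasible schedule stays within the cap.

no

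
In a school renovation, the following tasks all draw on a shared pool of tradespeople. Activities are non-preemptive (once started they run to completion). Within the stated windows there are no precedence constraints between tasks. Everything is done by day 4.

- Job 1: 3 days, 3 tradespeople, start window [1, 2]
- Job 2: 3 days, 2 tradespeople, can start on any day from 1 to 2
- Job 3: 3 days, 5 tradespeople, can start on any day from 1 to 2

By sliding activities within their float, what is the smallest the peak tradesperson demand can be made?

10

Schedule Job 1@1, Job 2@1, Job 3@1: d1:10  d2:10  d3:10  d4:0 — peak 10.
No arrangement of the 8 feasible schedules does better.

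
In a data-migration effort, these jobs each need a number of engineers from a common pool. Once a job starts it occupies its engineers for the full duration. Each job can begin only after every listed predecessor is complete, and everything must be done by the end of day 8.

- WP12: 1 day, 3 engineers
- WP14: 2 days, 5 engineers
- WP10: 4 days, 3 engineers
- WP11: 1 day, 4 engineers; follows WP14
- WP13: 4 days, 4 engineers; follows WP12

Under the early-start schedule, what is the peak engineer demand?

12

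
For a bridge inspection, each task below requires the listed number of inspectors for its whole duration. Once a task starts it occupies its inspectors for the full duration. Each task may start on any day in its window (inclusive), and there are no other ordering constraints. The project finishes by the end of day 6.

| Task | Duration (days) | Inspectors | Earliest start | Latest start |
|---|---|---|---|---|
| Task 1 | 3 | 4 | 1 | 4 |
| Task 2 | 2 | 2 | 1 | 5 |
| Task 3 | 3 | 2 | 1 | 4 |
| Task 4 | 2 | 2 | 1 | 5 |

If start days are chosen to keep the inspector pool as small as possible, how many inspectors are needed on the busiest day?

Early-start (Task 1@1, Task 2@1, Task 3@1, Task 4@1) gives peak 10: d1:10  d2:10  d3:6  d4:0  d5:0  d6:0.
Shift Task 3→3, Task 4→4.
Schedule Task 1@1, Task 2@1, Task 3@3, Task 4@4: d1:6  d2:6  d3:6  d4:4  d5:4  d6:0 — peak 6.

6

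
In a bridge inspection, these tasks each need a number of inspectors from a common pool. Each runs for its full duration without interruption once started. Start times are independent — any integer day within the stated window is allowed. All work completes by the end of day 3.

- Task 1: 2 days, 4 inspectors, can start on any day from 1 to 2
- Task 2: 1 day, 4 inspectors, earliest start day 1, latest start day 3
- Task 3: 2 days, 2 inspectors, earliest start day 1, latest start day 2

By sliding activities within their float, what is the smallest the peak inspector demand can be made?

6

Early-start (Task 1@1, Task 2@1, Task 3@1) gives peak 10: d1:10  d2:6  d3:0.
Shift Task 2→3.
Schedule Task 1@1, Task 2@3, Task 3@1: d1:6  d2:6  d3:4 — peak 6.
Total inspector-days = 16 over 3 days ⇒ peak ≥ ⌈16/3⌉ = 6, so 6 is optimal.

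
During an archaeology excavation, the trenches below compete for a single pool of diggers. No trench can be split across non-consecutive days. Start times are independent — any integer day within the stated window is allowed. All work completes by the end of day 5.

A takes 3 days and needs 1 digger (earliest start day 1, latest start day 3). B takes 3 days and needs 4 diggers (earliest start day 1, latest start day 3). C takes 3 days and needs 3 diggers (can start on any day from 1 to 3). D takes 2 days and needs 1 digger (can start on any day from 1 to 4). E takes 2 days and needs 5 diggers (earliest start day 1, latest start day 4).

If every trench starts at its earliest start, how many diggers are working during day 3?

8

At early start, day 3 has: A, B, C.
Demand: 1 + 4 + 3 = 8.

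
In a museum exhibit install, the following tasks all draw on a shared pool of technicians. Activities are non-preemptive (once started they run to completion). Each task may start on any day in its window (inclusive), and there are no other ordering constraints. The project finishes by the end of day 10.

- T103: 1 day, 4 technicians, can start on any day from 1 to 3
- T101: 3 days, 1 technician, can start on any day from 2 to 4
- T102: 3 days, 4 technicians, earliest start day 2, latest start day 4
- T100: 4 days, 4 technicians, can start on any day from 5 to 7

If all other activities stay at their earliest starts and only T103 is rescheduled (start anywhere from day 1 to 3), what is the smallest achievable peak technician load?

5

T103@1: d1:4  d2:5  d3:5  d4:5  d5:4  d6:4  d7:4  d8:4  d9:0  d10:0 → peak 5
T103@2: d1:0  d2:9  d3:5  d4:5  d5:4  d6:4  d7:4  d8:4  d9:0  d10:0 → peak 9
T103@3: d1:0  d2:5  d3:9  d4:5  d5:4  d6:4  d7:4  d8:4  d9:0  d10:0 → peak 9
Best is T103@1, peak 5.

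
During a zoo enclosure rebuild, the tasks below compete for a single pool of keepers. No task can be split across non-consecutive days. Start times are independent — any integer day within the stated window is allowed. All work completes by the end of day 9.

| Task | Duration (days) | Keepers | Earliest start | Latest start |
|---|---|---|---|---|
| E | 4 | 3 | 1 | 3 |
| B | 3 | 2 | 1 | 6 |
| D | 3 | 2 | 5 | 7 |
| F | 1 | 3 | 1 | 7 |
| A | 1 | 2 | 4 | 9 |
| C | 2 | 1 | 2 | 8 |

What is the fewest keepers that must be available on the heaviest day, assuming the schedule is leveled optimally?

4

Early-start (E@1, B@1, D@5, F@1, A@4, C@2) gives peak 8: d1:8  d2:6  d3:6  d4:5  d5:2  d6:2  d7:2  d8:0  d9:0.
Shift B→6, D→6, F→5, A→9.
Schedule E@1, B@6, D@6, F@5, A@9, C@2: d1:3  d2:4  d3:4  d4:3  d5:3  d6:4  d7:4  d8:4  d9:2 — peak 4.
Total keeper-days = 31 over 9 days ⇒ peak ≥ ⌈31/9⌉ = 4, so 4 is optimal.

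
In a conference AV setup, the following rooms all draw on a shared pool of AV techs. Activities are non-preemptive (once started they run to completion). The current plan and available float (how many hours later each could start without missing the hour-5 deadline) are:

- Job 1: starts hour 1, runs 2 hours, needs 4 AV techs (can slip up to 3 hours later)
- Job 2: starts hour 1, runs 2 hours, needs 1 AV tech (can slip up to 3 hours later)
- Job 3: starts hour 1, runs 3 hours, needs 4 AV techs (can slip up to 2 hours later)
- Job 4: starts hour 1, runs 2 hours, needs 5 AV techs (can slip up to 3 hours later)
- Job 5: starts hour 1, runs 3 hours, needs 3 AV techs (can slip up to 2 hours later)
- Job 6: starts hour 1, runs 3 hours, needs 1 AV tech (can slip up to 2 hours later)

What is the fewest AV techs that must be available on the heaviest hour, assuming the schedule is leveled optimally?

Early-start (Job 1@1, Job 2@1, Job 3@1, Job 4@1, Job 5@1, Job 6@1) gives peak 18: h1:18  h2:18  h3:8  h4:0  h5:0.
Shift Job 4→4, Job 5→3, Job 6→3.
Schedule Job 1@1, Job 2@1, Job 3@1, Job 4@4, Job 5@3, Job 6@3: h1:9  h2:9  h3:8  h4:9  h5:9 — peak 9.
Total AV tech-hours = 44 over 5 hours ⇒ peak ≥ ⌈44/5⌉ = 9, so 9 is optimal.

9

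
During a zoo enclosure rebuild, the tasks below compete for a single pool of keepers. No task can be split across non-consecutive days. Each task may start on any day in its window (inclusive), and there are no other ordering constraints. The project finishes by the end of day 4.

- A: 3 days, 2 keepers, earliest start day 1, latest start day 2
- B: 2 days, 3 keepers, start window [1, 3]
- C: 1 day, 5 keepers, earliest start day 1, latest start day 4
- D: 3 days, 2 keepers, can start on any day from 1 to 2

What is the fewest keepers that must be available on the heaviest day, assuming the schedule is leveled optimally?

7

Early-start (A@1, B@1, C@1, D@1) gives peak 12: d1:12  d2:7  d3:4  d4:0.
Shift C→4.
Schedule A@1, B@1, C@4, D@1: d1:7  d2:7  d3:4  d4:5 — peak 7.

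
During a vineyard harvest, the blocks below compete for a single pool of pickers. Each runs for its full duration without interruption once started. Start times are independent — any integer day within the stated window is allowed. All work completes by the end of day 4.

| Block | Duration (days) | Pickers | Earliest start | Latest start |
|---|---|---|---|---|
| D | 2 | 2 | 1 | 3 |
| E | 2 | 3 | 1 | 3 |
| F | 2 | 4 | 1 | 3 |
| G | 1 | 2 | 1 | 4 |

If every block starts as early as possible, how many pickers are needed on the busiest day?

Early-start schedule: D@1, E@1, F@1, G@1.
Load per day: day 1: 11, day 2: 9, day 3: 0, day 4: 0.
Peak is 11.

11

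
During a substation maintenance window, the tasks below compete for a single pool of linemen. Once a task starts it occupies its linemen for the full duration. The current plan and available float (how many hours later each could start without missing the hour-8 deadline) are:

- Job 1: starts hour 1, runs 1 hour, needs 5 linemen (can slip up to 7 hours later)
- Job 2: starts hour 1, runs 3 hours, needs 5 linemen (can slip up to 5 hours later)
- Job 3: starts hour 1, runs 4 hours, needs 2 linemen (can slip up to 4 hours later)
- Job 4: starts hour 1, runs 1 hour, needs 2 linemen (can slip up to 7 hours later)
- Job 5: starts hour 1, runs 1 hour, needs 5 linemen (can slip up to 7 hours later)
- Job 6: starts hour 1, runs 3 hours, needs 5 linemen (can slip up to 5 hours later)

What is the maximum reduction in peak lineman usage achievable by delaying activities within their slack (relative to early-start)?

17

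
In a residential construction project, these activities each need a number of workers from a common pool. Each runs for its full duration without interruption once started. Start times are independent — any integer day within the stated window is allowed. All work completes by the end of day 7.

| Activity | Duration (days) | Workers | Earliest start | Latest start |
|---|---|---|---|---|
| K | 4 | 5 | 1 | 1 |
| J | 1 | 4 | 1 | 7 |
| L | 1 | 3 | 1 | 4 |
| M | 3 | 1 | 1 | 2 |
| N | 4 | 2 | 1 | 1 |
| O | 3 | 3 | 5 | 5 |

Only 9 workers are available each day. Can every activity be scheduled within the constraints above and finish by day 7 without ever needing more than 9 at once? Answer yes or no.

The minimum achievable peak is 10; 9 < 10, so no feasible schedule stays within the cap.

no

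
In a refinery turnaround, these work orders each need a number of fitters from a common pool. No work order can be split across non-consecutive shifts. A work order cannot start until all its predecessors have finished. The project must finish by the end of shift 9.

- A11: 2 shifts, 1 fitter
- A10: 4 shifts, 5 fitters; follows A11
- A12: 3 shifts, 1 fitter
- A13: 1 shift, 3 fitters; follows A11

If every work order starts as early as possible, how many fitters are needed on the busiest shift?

Early-start schedule: A11@1, A10@3, A12@1, A13@3.
Load per shift: shift 1: 2, shift 2: 2, shift 3: 9, shift 4: 5, shift 5: 5, shift 6: 5, shift 7: 0, shift 8: 0, shift 9: 0.
Peak is 9.

9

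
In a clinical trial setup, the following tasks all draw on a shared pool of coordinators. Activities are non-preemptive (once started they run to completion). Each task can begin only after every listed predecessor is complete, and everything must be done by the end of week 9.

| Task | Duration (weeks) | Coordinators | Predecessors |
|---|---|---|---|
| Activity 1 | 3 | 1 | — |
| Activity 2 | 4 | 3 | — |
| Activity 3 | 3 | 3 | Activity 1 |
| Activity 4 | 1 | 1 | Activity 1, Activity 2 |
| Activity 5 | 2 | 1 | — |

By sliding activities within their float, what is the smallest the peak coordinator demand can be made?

4

Early-start (Activity 1@1, Activity 2@1, Activity 3@4, Activity 4@5, Activity 5@1) gives peak 6: w1:5  w2:5  w3:4  w4:6  w5:4  w6:3  w7:0  w8:0  w9:0.
Shift Activity 3→5, Activity 5→6.
Schedule Activity 1@1, Activity 2@1, Activity 3@5, Activity 4@5, Activity 5@6: w1:4  w2:4  w3:4  w4:3  w5:4  w6:4  w7:4  w8:0  w9:0 — peak 4.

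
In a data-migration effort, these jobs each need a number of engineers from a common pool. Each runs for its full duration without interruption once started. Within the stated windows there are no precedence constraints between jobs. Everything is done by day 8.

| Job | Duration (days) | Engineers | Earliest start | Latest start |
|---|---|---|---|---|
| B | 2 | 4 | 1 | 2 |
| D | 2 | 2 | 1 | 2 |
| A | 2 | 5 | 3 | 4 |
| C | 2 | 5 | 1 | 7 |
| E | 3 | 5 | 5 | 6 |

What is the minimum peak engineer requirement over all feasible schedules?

Early-start (B@1, D@1, A@3, C@1, E@5) gives peak 11: d1:11  d2:11  d3:5  d4:5  d5:5  d6:5  d7:5  d8:0.
Shift C→3.
Schedule B@1, D@1, A@3, C@3, E@5: d1:6  d2:6  d3:10  d4:10  d5:5  d6:5  d7:5  d8:0 — peak 10.

10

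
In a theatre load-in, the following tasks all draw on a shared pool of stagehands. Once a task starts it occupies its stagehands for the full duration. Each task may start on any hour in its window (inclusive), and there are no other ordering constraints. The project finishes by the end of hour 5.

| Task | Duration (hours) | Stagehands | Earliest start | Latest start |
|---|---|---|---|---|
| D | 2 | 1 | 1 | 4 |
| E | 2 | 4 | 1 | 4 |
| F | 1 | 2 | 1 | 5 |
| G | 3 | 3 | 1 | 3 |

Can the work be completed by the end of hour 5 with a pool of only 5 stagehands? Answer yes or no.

yes

Schedule D@1, E@1, F@3, G@3: h1:5  h2:5  h3:5  h4:3  h5:3 — peak 5 ≤ 5.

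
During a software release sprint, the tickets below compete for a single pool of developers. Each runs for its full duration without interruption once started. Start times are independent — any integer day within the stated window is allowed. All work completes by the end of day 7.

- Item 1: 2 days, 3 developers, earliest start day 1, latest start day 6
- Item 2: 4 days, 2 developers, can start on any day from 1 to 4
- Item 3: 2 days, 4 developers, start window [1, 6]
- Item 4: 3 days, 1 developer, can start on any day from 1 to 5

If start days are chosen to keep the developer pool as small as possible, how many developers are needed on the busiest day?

Early-start (Item 1@1, Item 2@1, Item 3@1, Item 4@1) gives peak 10: d1:10  d2:10  d3:3  d4:2  d5:0  d6:0  d7:0.
Shift Item 3→5, Item 4→3.
Schedule Item 1@1, Item 2@1, Item 3@5, Item 4@3: d1:5  d2:5  d3:3  d4:3  d5:5  d6:4  d7:0 — peak 5.

5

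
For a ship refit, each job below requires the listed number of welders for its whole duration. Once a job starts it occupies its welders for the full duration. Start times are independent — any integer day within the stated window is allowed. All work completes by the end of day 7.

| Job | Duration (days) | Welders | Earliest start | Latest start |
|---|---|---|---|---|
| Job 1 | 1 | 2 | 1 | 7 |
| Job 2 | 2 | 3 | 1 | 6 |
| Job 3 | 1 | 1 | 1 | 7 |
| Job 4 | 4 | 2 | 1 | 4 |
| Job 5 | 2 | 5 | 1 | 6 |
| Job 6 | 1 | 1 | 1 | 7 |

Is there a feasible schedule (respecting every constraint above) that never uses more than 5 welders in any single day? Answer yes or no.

Schedule Job 1@1, Job 2@1, Job 3@3, Job 4@2, Job 5@6, Job 6@3: d1:5  d2:5  d3:4  d4:2  d5:2  d6:5  d7:5 — peak 5 ≤ 5.

yes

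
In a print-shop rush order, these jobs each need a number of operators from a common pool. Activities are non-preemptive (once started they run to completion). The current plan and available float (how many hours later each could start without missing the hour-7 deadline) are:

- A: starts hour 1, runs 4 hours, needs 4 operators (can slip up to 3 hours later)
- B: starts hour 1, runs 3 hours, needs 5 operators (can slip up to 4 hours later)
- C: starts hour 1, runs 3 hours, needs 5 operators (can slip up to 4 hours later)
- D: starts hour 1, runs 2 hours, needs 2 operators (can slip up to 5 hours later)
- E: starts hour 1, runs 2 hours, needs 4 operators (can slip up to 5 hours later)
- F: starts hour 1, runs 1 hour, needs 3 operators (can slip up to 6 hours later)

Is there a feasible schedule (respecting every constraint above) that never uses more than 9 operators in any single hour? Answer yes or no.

yes

Schedule A@1, B@1, C@5, D@4, E@6, F@4: h1:9  h2:9  h3:9  h4:9  h5:7  h6:9  h7:9 — peak 9 ≤ 9.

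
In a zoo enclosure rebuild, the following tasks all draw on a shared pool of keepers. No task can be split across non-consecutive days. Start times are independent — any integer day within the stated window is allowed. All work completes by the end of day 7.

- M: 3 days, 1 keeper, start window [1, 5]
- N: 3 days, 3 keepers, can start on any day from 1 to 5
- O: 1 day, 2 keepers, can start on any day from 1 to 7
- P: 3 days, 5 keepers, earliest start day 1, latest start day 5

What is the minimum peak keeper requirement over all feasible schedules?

Early-start (M@1, N@1, O@1, P@1) gives peak 11: d1:11  d2:9  d3:9  d4:0  d5:0  d6:0  d7:0.
Shift O→4, P→5.
Schedule M@1, N@1, O@4, P@5: d1:4  d2:4  d3:4  d4:2  d5:5  d6:5  d7:5 — peak 5.
Total keeper-days = 29 over 7 days ⇒ peak ≥ ⌈29/7⌉ = 5, so 5 is optimal.

5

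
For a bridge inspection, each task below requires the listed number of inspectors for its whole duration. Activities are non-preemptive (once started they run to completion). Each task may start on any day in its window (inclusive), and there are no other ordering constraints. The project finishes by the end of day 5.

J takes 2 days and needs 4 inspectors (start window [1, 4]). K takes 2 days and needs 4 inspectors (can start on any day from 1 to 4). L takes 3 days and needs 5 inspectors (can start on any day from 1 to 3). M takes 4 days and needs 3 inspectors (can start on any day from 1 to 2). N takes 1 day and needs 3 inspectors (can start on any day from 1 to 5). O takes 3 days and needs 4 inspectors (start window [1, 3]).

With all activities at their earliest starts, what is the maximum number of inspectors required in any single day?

23

Early-start schedule: J@1, K@1, L@1, M@1, N@1, O@1.
Load per day: day 1: 23, day 2: 20, day 3: 12, day 4: 3, day 5: 0.
Peak is 23.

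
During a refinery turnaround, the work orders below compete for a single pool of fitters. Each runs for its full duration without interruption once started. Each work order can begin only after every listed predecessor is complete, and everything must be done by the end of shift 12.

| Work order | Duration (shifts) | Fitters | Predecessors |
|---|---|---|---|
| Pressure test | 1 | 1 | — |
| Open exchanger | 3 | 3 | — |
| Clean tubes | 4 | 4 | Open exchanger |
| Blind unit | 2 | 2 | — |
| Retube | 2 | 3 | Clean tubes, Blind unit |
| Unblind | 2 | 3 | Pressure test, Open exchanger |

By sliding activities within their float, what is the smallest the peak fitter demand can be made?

5

Early-start (Pressure test@1, Open exchanger@1, Clean tubes@4, Blind unit@1, Retube@8, Unblind@4) gives peak 7: s1:6  s2:5  s3:3  s4:7  s5:7  s6:4  s7:4  s8:3  s9:3  s10:0  s11:0  s12:0.
Shift Blind unit→2, Unblind→10.
Schedule Pressure test@1, Open exchanger@1, Clean tubes@4, Blind unit@2, Retube@8, Unblind@10: s1:4  s2:5  s3:5  s4:4  s5:4  s6:4  s7:4  s8:3  s9:3  s10:3  s11:3  s12:0 — peak 5.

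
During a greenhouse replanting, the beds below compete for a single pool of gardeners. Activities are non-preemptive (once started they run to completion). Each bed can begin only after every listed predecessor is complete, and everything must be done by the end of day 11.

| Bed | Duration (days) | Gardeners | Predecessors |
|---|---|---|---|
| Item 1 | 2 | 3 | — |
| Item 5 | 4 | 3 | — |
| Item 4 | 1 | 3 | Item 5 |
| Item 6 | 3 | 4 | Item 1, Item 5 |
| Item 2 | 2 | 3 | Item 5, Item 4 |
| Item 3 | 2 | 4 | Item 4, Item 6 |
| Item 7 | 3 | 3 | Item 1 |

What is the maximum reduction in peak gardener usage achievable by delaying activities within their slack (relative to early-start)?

Early-start peak: d1:6  d2:6  d3:6  d4:6  d5:10  d6:7  d7:7  d8:4  d9:4  d10:0  d11:0 ⇒ 10.
Leveled (Item 1@1, Item 5@1, Item 4@5, Item 6@5, Item 2@6, Item 3@8, Item 7@8): d1:6  d2:6  d3:3  d4:3  d5:7  d6:7  d7:7  d8:7  d9:7  d10:3  d11:0 ⇒ 7.
Reduction 10 − 7 = 3.

3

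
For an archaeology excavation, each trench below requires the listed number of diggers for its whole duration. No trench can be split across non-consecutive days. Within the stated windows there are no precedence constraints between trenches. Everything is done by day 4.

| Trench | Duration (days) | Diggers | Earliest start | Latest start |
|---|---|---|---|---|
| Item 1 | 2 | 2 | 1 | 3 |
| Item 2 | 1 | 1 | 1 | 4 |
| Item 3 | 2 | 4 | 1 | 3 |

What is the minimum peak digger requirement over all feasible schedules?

4

Early-start (Item 1@1, Item 2@1, Item 3@1) gives peak 7: d1:7  d2:6  d3:0  d4:0.
Shift Item 3→3.
Schedule Item 1@1, Item 2@1, Item 3@3: d1:3  d2:2  d3:4  d4:4 — peak 4.
Total digger-days = 13 over 4 days ⇒ peak ≥ ⌈13/4⌉ = 4, so 4 is optimal.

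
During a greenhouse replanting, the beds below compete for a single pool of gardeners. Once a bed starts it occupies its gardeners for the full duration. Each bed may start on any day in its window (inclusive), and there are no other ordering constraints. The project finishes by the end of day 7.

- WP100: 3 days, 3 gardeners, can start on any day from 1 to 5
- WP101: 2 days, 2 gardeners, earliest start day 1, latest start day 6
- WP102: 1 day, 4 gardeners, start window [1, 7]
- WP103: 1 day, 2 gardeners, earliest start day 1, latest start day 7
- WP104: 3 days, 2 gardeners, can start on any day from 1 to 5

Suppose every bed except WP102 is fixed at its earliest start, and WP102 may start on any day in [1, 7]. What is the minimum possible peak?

9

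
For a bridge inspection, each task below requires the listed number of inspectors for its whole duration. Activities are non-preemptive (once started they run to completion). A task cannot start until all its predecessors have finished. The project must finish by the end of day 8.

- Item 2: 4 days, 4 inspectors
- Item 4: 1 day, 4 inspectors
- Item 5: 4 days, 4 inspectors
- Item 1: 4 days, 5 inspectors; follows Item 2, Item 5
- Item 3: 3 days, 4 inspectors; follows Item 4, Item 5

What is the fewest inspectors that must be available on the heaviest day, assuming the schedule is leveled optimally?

Early-start (Item 2@1, Item 4@1, Item 5@1, Item 1@5, Item 3@5) gives peak 12: d1:12  d2:8  d3:8  d4:8  d5:9  d6:9  d7:9  d8:5.
Shift Item 4→5, Item 3→6.
Schedule Item 2@1, Item 4@5, Item 5@1, Item 1@5, Item 3@6: d1:8  d2:8  d3:8  d4:8  d5:9  d6:9  d7:9  d8:9 — peak 9.
Total inspector-days = 68 over 8 days ⇒ peak ≥ ⌈68/8⌉ = 9, so 9 is optimal.

9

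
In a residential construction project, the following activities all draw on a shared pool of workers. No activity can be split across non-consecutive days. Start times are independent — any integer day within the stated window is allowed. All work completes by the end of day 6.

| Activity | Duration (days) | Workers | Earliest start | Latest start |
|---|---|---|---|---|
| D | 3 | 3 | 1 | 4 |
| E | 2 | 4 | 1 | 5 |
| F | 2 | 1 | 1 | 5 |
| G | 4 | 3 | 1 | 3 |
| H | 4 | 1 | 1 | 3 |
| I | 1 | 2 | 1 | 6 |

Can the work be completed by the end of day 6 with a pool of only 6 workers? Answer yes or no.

no

Total worker-days = 37; over 6 days the average is 37/6 > 6, so some day must exceed 6.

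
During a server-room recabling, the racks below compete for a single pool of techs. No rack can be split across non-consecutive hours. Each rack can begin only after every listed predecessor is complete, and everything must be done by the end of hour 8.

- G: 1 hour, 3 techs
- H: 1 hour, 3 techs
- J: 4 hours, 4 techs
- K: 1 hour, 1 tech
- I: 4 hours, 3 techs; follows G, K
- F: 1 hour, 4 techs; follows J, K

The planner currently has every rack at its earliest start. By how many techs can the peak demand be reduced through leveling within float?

Early-start peak: h1:11  h2:7  h3:7  h4:7  h5:7  h6:0  h7:0  h8:0 ⇒ 11.
Leveled (G@1, H@1, J@2, K@1, I@2, F@6): h1:7  h2:7  h3:7  h4:7  h5:7  h6:4  h7:0  h8:0 ⇒ 7.
Reduction 11 − 7 = 4.

4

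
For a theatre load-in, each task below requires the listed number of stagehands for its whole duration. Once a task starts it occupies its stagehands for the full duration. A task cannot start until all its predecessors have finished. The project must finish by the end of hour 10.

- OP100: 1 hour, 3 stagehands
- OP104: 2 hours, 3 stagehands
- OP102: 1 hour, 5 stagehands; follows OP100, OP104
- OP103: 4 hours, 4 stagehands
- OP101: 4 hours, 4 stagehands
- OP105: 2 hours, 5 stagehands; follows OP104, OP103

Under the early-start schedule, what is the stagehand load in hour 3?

13

At early start, hour 3 has: OP102, OP103, OP101.
Demand: 5 + 4 + 4 = 13.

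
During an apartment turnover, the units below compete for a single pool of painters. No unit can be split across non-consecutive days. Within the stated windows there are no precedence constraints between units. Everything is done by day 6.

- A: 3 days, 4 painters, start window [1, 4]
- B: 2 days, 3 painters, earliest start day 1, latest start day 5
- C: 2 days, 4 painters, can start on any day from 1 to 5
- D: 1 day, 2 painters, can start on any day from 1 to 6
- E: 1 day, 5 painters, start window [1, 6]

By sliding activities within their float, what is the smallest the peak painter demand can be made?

Early-start (A@1, B@1, C@1, D@1, E@1) gives peak 18: d1:18  d2:11  d3:4  d4:0  d5:0  d6:0.
Shift C→4, D→3, E→6.
Schedule A@1, B@1, C@4, D@3, E@6: d1:7  d2:7  d3:6  d4:4  d5:4  d6:5 — peak 7.

7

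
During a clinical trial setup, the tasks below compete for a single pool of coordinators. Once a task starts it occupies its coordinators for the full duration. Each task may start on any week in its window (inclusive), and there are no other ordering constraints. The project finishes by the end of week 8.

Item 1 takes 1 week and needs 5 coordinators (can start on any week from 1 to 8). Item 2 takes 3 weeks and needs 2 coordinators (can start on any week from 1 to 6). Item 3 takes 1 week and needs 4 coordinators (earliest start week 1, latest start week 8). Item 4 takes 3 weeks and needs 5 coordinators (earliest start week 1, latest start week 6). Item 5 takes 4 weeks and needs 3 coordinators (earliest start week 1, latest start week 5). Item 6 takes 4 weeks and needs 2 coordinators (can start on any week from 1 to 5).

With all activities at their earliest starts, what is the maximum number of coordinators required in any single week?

21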